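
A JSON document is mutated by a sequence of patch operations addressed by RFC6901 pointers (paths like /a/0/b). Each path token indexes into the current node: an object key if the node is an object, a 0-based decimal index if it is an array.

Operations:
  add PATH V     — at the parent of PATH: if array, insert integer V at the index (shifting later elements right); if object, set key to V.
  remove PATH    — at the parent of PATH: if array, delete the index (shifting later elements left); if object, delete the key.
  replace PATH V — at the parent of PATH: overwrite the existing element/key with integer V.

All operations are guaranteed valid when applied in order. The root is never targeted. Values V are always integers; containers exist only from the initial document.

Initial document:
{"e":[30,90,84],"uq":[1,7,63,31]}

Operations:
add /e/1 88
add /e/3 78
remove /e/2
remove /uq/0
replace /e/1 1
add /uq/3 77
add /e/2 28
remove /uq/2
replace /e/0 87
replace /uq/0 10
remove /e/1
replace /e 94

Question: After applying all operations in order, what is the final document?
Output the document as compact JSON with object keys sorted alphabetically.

After op 1 (add /e/1 88): {"e":[30,88,90,84],"uq":[1,7,63,31]}
After op 2 (add /e/3 78): {"e":[30,88,90,78,84],"uq":[1,7,63,31]}
After op 3 (remove /e/2): {"e":[30,88,78,84],"uq":[1,7,63,31]}
After op 4 (remove /uq/0): {"e":[30,88,78,84],"uq":[7,63,31]}
After op 5 (replace /e/1 1): {"e":[30,1,78,84],"uq":[7,63,31]}
After op 6 (add /uq/3 77): {"e":[30,1,78,84],"uq":[7,63,31,77]}
After op 7 (add /e/2 28): {"e":[30,1,28,78,84],"uq":[7,63,31,77]}
After op 8 (remove /uq/2): {"e":[30,1,28,78,84],"uq":[7,63,77]}
After op 9 (replace /e/0 87): {"e":[87,1,28,78,84],"uq":[7,63,77]}
After op 10 (replace /uq/0 10): {"e":[87,1,28,78,84],"uq":[10,63,77]}
After op 11 (remove /e/1): {"e":[87,28,78,84],"uq":[10,63,77]}
After op 12 (replace /e 94): {"e":94,"uq":[10,63,77]}

Answer: {"e":94,"uq":[10,63,77]}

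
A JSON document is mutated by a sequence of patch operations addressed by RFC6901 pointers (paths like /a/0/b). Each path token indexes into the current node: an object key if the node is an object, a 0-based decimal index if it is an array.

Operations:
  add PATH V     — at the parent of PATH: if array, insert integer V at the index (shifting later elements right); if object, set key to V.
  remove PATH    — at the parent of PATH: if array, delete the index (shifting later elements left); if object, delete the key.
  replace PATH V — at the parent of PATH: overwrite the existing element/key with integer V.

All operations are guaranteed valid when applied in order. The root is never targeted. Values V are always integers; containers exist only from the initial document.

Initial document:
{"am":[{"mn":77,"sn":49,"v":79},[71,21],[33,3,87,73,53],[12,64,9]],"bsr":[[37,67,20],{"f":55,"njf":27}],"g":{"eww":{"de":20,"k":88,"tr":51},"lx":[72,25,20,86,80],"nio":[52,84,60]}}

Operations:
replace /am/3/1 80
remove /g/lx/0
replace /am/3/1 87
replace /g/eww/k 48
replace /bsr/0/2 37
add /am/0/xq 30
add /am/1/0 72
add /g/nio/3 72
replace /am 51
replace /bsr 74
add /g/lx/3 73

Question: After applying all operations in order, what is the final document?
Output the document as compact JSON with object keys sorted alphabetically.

After op 1 (replace /am/3/1 80): {"am":[{"mn":77,"sn":49,"v":79},[71,21],[33,3,87,73,53],[12,80,9]],"bsr":[[37,67,20],{"f":55,"njf":27}],"g":{"eww":{"de":20,"k":88,"tr":51},"lx":[72,25,20,86,80],"nio":[52,84,60]}}
After op 2 (remove /g/lx/0): {"am":[{"mn":77,"sn":49,"v":79},[71,21],[33,3,87,73,53],[12,80,9]],"bsr":[[37,67,20],{"f":55,"njf":27}],"g":{"eww":{"de":20,"k":88,"tr":51},"lx":[25,20,86,80],"nio":[52,84,60]}}
After op 3 (replace /am/3/1 87): {"am":[{"mn":77,"sn":49,"v":79},[71,21],[33,3,87,73,53],[12,87,9]],"bsr":[[37,67,20],{"f":55,"njf":27}],"g":{"eww":{"de":20,"k":88,"tr":51},"lx":[25,20,86,80],"nio":[52,84,60]}}
After op 4 (replace /g/eww/k 48): {"am":[{"mn":77,"sn":49,"v":79},[71,21],[33,3,87,73,53],[12,87,9]],"bsr":[[37,67,20],{"f":55,"njf":27}],"g":{"eww":{"de":20,"k":48,"tr":51},"lx":[25,20,86,80],"nio":[52,84,60]}}
After op 5 (replace /bsr/0/2 37): {"am":[{"mn":77,"sn":49,"v":79},[71,21],[33,3,87,73,53],[12,87,9]],"bsr":[[37,67,37],{"f":55,"njf":27}],"g":{"eww":{"de":20,"k":48,"tr":51},"lx":[25,20,86,80],"nio":[52,84,60]}}
After op 6 (add /am/0/xq 30): {"am":[{"mn":77,"sn":49,"v":79,"xq":30},[71,21],[33,3,87,73,53],[12,87,9]],"bsr":[[37,67,37],{"f":55,"njf":27}],"g":{"eww":{"de":20,"k":48,"tr":51},"lx":[25,20,86,80],"nio":[52,84,60]}}
After op 7 (add /am/1/0 72): {"am":[{"mn":77,"sn":49,"v":79,"xq":30},[72,71,21],[33,3,87,73,53],[12,87,9]],"bsr":[[37,67,37],{"f":55,"njf":27}],"g":{"eww":{"de":20,"k":48,"tr":51},"lx":[25,20,86,80],"nio":[52,84,60]}}
After op 8 (add /g/nio/3 72): {"am":[{"mn":77,"sn":49,"v":79,"xq":30},[72,71,21],[33,3,87,73,53],[12,87,9]],"bsr":[[37,67,37],{"f":55,"njf":27}],"g":{"eww":{"de":20,"k":48,"tr":51},"lx":[25,20,86,80],"nio":[52,84,60,72]}}
After op 9 (replace /am 51): {"am":51,"bsr":[[37,67,37],{"f":55,"njf":27}],"g":{"eww":{"de":20,"k":48,"tr":51},"lx":[25,20,86,80],"nio":[52,84,60,72]}}
After op 10 (replace /bsr 74): {"am":51,"bsr":74,"g":{"eww":{"de":20,"k":48,"tr":51},"lx":[25,20,86,80],"nio":[52,84,60,72]}}
After op 11 (add /g/lx/3 73): {"am":51,"bsr":74,"g":{"eww":{"de":20,"k":48,"tr":51},"lx":[25,20,86,73,80],"nio":[52,84,60,72]}}

Answer: {"am":51,"bsr":74,"g":{"eww":{"de":20,"k":48,"tr":51},"lx":[25,20,86,73,80],"nio":[52,84,60,72]}}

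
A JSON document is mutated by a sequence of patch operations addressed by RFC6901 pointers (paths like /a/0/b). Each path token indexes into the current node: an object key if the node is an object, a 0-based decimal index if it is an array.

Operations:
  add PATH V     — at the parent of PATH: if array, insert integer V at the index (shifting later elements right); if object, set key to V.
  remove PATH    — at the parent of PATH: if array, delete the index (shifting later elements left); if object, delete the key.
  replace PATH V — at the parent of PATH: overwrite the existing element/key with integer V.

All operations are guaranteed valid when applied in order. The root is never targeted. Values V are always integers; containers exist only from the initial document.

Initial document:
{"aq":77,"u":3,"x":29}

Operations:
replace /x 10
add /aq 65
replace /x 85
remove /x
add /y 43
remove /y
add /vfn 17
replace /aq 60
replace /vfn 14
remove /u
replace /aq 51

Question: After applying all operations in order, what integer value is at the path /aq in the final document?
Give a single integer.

Answer: 51

Derivation:
After op 1 (replace /x 10): {"aq":77,"u":3,"x":10}
After op 2 (add /aq 65): {"aq":65,"u":3,"x":10}
After op 3 (replace /x 85): {"aq":65,"u":3,"x":85}
After op 4 (remove /x): {"aq":65,"u":3}
After op 5 (add /y 43): {"aq":65,"u":3,"y":43}
After op 6 (remove /y): {"aq":65,"u":3}
After op 7 (add /vfn 17): {"aq":65,"u":3,"vfn":17}
After op 8 (replace /aq 60): {"aq":60,"u":3,"vfn":17}
After op 9 (replace /vfn 14): {"aq":60,"u":3,"vfn":14}
After op 10 (remove /u): {"aq":60,"vfn":14}
After op 11 (replace /aq 51): {"aq":51,"vfn":14}
Value at /aq: 51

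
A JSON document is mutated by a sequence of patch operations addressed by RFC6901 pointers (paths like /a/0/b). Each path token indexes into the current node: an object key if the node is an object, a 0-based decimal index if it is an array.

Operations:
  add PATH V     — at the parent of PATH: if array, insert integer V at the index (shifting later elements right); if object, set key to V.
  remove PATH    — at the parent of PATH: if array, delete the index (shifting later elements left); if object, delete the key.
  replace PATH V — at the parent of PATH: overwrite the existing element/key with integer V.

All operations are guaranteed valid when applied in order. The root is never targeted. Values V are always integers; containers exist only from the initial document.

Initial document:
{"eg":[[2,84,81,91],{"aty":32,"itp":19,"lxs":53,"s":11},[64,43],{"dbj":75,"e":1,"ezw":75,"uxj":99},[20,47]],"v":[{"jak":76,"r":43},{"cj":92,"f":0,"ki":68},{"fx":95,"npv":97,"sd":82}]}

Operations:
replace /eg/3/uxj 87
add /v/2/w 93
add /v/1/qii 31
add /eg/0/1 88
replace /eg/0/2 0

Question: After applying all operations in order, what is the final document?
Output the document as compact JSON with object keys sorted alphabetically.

Answer: {"eg":[[2,88,0,81,91],{"aty":32,"itp":19,"lxs":53,"s":11},[64,43],{"dbj":75,"e":1,"ezw":75,"uxj":87},[20,47]],"v":[{"jak":76,"r":43},{"cj":92,"f":0,"ki":68,"qii":31},{"fx":95,"npv":97,"sd":82,"w":93}]}

Derivation:
After op 1 (replace /eg/3/uxj 87): {"eg":[[2,84,81,91],{"aty":32,"itp":19,"lxs":53,"s":11},[64,43],{"dbj":75,"e":1,"ezw":75,"uxj":87},[20,47]],"v":[{"jak":76,"r":43},{"cj":92,"f":0,"ki":68},{"fx":95,"npv":97,"sd":82}]}
After op 2 (add /v/2/w 93): {"eg":[[2,84,81,91],{"aty":32,"itp":19,"lxs":53,"s":11},[64,43],{"dbj":75,"e":1,"ezw":75,"uxj":87},[20,47]],"v":[{"jak":76,"r":43},{"cj":92,"f":0,"ki":68},{"fx":95,"npv":97,"sd":82,"w":93}]}
After op 3 (add /v/1/qii 31): {"eg":[[2,84,81,91],{"aty":32,"itp":19,"lxs":53,"s":11},[64,43],{"dbj":75,"e":1,"ezw":75,"uxj":87},[20,47]],"v":[{"jak":76,"r":43},{"cj":92,"f":0,"ki":68,"qii":31},{"fx":95,"npv":97,"sd":82,"w":93}]}
After op 4 (add /eg/0/1 88): {"eg":[[2,88,84,81,91],{"aty":32,"itp":19,"lxs":53,"s":11},[64,43],{"dbj":75,"e":1,"ezw":75,"uxj":87},[20,47]],"v":[{"jak":76,"r":43},{"cj":92,"f":0,"ki":68,"qii":31},{"fx":95,"npv":97,"sd":82,"w":93}]}
After op 5 (replace /eg/0/2 0): {"eg":[[2,88,0,81,91],{"aty":32,"itp":19,"lxs":53,"s":11},[64,43],{"dbj":75,"e":1,"ezw":75,"uxj":87},[20,47]],"v":[{"jak":76,"r":43},{"cj":92,"f":0,"ki":68,"qii":31},{"fx":95,"npv":97,"sd":82,"w":93}]}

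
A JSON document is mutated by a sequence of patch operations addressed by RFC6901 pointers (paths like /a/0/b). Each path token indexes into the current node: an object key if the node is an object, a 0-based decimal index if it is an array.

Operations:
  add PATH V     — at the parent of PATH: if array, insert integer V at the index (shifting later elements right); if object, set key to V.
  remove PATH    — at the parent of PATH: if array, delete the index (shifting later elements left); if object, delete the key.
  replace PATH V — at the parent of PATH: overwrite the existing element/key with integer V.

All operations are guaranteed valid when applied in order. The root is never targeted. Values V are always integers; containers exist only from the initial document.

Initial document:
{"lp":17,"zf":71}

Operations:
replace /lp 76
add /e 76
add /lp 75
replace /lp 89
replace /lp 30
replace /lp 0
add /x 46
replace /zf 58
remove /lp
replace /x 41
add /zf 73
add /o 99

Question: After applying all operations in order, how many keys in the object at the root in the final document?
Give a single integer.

After op 1 (replace /lp 76): {"lp":76,"zf":71}
After op 2 (add /e 76): {"e":76,"lp":76,"zf":71}
After op 3 (add /lp 75): {"e":76,"lp":75,"zf":71}
After op 4 (replace /lp 89): {"e":76,"lp":89,"zf":71}
After op 5 (replace /lp 30): {"e":76,"lp":30,"zf":71}
After op 6 (replace /lp 0): {"e":76,"lp":0,"zf":71}
After op 7 (add /x 46): {"e":76,"lp":0,"x":46,"zf":71}
After op 8 (replace /zf 58): {"e":76,"lp":0,"x":46,"zf":58}
After op 9 (remove /lp): {"e":76,"x":46,"zf":58}
After op 10 (replace /x 41): {"e":76,"x":41,"zf":58}
After op 11 (add /zf 73): {"e":76,"x":41,"zf":73}
After op 12 (add /o 99): {"e":76,"o":99,"x":41,"zf":73}
Size at the root: 4

Answer: 4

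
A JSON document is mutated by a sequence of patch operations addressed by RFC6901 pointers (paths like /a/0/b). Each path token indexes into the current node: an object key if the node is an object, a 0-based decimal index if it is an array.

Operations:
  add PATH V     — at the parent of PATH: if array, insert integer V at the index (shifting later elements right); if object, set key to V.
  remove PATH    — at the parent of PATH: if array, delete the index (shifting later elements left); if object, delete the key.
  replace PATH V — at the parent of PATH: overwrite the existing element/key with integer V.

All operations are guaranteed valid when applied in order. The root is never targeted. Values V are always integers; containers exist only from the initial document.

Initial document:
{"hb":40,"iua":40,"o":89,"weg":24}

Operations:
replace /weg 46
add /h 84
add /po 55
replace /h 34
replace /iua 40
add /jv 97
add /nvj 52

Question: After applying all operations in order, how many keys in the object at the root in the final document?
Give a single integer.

Answer: 8

Derivation:
After op 1 (replace /weg 46): {"hb":40,"iua":40,"o":89,"weg":46}
After op 2 (add /h 84): {"h":84,"hb":40,"iua":40,"o":89,"weg":46}
After op 3 (add /po 55): {"h":84,"hb":40,"iua":40,"o":89,"po":55,"weg":46}
After op 4 (replace /h 34): {"h":34,"hb":40,"iua":40,"o":89,"po":55,"weg":46}
After op 5 (replace /iua 40): {"h":34,"hb":40,"iua":40,"o":89,"po":55,"weg":46}
After op 6 (add /jv 97): {"h":34,"hb":40,"iua":40,"jv":97,"o":89,"po":55,"weg":46}
After op 7 (add /nvj 52): {"h":34,"hb":40,"iua":40,"jv":97,"nvj":52,"o":89,"po":55,"weg":46}
Size at the root: 8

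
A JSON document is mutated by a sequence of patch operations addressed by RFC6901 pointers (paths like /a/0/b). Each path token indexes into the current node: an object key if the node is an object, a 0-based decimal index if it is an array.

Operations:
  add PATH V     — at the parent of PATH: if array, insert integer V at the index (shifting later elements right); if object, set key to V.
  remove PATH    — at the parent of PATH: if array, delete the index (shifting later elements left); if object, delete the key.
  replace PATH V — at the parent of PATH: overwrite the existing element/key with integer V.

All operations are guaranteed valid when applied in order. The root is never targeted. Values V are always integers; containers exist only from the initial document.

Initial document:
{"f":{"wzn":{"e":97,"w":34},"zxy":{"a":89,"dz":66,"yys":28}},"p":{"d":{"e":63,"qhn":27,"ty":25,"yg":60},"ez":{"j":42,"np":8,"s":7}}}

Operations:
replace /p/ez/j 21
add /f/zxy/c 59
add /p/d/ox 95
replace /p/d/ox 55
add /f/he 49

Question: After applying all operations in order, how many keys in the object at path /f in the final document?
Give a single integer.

After op 1 (replace /p/ez/j 21): {"f":{"wzn":{"e":97,"w":34},"zxy":{"a":89,"dz":66,"yys":28}},"p":{"d":{"e":63,"qhn":27,"ty":25,"yg":60},"ez":{"j":21,"np":8,"s":7}}}
After op 2 (add /f/zxy/c 59): {"f":{"wzn":{"e":97,"w":34},"zxy":{"a":89,"c":59,"dz":66,"yys":28}},"p":{"d":{"e":63,"qhn":27,"ty":25,"yg":60},"ez":{"j":21,"np":8,"s":7}}}
After op 3 (add /p/d/ox 95): {"f":{"wzn":{"e":97,"w":34},"zxy":{"a":89,"c":59,"dz":66,"yys":28}},"p":{"d":{"e":63,"ox":95,"qhn":27,"ty":25,"yg":60},"ez":{"j":21,"np":8,"s":7}}}
After op 4 (replace /p/d/ox 55): {"f":{"wzn":{"e":97,"w":34},"zxy":{"a":89,"c":59,"dz":66,"yys":28}},"p":{"d":{"e":63,"ox":55,"qhn":27,"ty":25,"yg":60},"ez":{"j":21,"np":8,"s":7}}}
After op 5 (add /f/he 49): {"f":{"he":49,"wzn":{"e":97,"w":34},"zxy":{"a":89,"c":59,"dz":66,"yys":28}},"p":{"d":{"e":63,"ox":55,"qhn":27,"ty":25,"yg":60},"ez":{"j":21,"np":8,"s":7}}}
Size at path /f: 3

Answer: 3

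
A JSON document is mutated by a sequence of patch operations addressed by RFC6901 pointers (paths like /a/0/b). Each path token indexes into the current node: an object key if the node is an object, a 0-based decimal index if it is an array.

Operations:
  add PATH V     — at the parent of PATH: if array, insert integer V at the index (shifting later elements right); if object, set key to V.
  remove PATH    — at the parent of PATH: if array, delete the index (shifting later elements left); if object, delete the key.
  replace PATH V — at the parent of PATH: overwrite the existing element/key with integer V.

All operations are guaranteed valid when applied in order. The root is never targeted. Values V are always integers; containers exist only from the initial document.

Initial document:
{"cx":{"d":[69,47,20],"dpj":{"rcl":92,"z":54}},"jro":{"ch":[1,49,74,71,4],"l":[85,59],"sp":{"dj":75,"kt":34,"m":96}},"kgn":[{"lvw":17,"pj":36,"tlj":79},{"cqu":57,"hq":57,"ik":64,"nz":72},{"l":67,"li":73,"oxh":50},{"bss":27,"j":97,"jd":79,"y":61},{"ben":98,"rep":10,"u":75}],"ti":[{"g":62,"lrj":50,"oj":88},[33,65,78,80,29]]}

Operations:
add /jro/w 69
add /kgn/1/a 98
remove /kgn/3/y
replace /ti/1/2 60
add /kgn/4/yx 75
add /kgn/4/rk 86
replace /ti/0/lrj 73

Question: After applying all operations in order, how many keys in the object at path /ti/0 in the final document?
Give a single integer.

Answer: 3

Derivation:
After op 1 (add /jro/w 69): {"cx":{"d":[69,47,20],"dpj":{"rcl":92,"z":54}},"jro":{"ch":[1,49,74,71,4],"l":[85,59],"sp":{"dj":75,"kt":34,"m":96},"w":69},"kgn":[{"lvw":17,"pj":36,"tlj":79},{"cqu":57,"hq":57,"ik":64,"nz":72},{"l":67,"li":73,"oxh":50},{"bss":27,"j":97,"jd":79,"y":61},{"ben":98,"rep":10,"u":75}],"ti":[{"g":62,"lrj":50,"oj":88},[33,65,78,80,29]]}
After op 2 (add /kgn/1/a 98): {"cx":{"d":[69,47,20],"dpj":{"rcl":92,"z":54}},"jro":{"ch":[1,49,74,71,4],"l":[85,59],"sp":{"dj":75,"kt":34,"m":96},"w":69},"kgn":[{"lvw":17,"pj":36,"tlj":79},{"a":98,"cqu":57,"hq":57,"ik":64,"nz":72},{"l":67,"li":73,"oxh":50},{"bss":27,"j":97,"jd":79,"y":61},{"ben":98,"rep":10,"u":75}],"ti":[{"g":62,"lrj":50,"oj":88},[33,65,78,80,29]]}
After op 3 (remove /kgn/3/y): {"cx":{"d":[69,47,20],"dpj":{"rcl":92,"z":54}},"jro":{"ch":[1,49,74,71,4],"l":[85,59],"sp":{"dj":75,"kt":34,"m":96},"w":69},"kgn":[{"lvw":17,"pj":36,"tlj":79},{"a":98,"cqu":57,"hq":57,"ik":64,"nz":72},{"l":67,"li":73,"oxh":50},{"bss":27,"j":97,"jd":79},{"ben":98,"rep":10,"u":75}],"ti":[{"g":62,"lrj":50,"oj":88},[33,65,78,80,29]]}
After op 4 (replace /ti/1/2 60): {"cx":{"d":[69,47,20],"dpj":{"rcl":92,"z":54}},"jro":{"ch":[1,49,74,71,4],"l":[85,59],"sp":{"dj":75,"kt":34,"m":96},"w":69},"kgn":[{"lvw":17,"pj":36,"tlj":79},{"a":98,"cqu":57,"hq":57,"ik":64,"nz":72},{"l":67,"li":73,"oxh":50},{"bss":27,"j":97,"jd":79},{"ben":98,"rep":10,"u":75}],"ti":[{"g":62,"lrj":50,"oj":88},[33,65,60,80,29]]}
After op 5 (add /kgn/4/yx 75): {"cx":{"d":[69,47,20],"dpj":{"rcl":92,"z":54}},"jro":{"ch":[1,49,74,71,4],"l":[85,59],"sp":{"dj":75,"kt":34,"m":96},"w":69},"kgn":[{"lvw":17,"pj":36,"tlj":79},{"a":98,"cqu":57,"hq":57,"ik":64,"nz":72},{"l":67,"li":73,"oxh":50},{"bss":27,"j":97,"jd":79},{"ben":98,"rep":10,"u":75,"yx":75}],"ti":[{"g":62,"lrj":50,"oj":88},[33,65,60,80,29]]}
After op 6 (add /kgn/4/rk 86): {"cx":{"d":[69,47,20],"dpj":{"rcl":92,"z":54}},"jro":{"ch":[1,49,74,71,4],"l":[85,59],"sp":{"dj":75,"kt":34,"m":96},"w":69},"kgn":[{"lvw":17,"pj":36,"tlj":79},{"a":98,"cqu":57,"hq":57,"ik":64,"nz":72},{"l":67,"li":73,"oxh":50},{"bss":27,"j":97,"jd":79},{"ben":98,"rep":10,"rk":86,"u":75,"yx":75}],"ti":[{"g":62,"lrj":50,"oj":88},[33,65,60,80,29]]}
After op 7 (replace /ti/0/lrj 73): {"cx":{"d":[69,47,20],"dpj":{"rcl":92,"z":54}},"jro":{"ch":[1,49,74,71,4],"l":[85,59],"sp":{"dj":75,"kt":34,"m":96},"w":69},"kgn":[{"lvw":17,"pj":36,"tlj":79},{"a":98,"cqu":57,"hq":57,"ik":64,"nz":72},{"l":67,"li":73,"oxh":50},{"bss":27,"j":97,"jd":79},{"ben":98,"rep":10,"rk":86,"u":75,"yx":75}],"ti":[{"g":62,"lrj":73,"oj":88},[33,65,60,80,29]]}
Size at path /ti/0: 3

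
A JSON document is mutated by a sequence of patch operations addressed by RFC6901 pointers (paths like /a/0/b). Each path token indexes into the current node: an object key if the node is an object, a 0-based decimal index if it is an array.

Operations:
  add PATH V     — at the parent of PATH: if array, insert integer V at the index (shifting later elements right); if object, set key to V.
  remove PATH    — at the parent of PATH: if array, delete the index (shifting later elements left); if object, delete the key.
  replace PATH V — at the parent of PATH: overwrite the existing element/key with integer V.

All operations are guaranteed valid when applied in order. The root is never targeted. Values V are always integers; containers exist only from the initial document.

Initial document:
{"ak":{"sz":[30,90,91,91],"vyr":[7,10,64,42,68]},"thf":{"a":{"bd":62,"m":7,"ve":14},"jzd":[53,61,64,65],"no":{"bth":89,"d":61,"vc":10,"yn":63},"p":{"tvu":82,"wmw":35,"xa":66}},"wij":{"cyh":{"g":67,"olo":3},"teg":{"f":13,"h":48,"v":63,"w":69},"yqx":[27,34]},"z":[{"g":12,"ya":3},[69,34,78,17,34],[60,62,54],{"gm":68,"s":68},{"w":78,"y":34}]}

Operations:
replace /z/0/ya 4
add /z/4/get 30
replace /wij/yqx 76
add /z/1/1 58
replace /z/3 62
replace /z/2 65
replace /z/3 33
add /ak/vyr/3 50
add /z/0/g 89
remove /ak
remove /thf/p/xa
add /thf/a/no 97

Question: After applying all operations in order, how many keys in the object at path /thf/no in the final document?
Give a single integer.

After op 1 (replace /z/0/ya 4): {"ak":{"sz":[30,90,91,91],"vyr":[7,10,64,42,68]},"thf":{"a":{"bd":62,"m":7,"ve":14},"jzd":[53,61,64,65],"no":{"bth":89,"d":61,"vc":10,"yn":63},"p":{"tvu":82,"wmw":35,"xa":66}},"wij":{"cyh":{"g":67,"olo":3},"teg":{"f":13,"h":48,"v":63,"w":69},"yqx":[27,34]},"z":[{"g":12,"ya":4},[69,34,78,17,34],[60,62,54],{"gm":68,"s":68},{"w":78,"y":34}]}
After op 2 (add /z/4/get 30): {"ak":{"sz":[30,90,91,91],"vyr":[7,10,64,42,68]},"thf":{"a":{"bd":62,"m":7,"ve":14},"jzd":[53,61,64,65],"no":{"bth":89,"d":61,"vc":10,"yn":63},"p":{"tvu":82,"wmw":35,"xa":66}},"wij":{"cyh":{"g":67,"olo":3},"teg":{"f":13,"h":48,"v":63,"w":69},"yqx":[27,34]},"z":[{"g":12,"ya":4},[69,34,78,17,34],[60,62,54],{"gm":68,"s":68},{"get":30,"w":78,"y":34}]}
After op 3 (replace /wij/yqx 76): {"ak":{"sz":[30,90,91,91],"vyr":[7,10,64,42,68]},"thf":{"a":{"bd":62,"m":7,"ve":14},"jzd":[53,61,64,65],"no":{"bth":89,"d":61,"vc":10,"yn":63},"p":{"tvu":82,"wmw":35,"xa":66}},"wij":{"cyh":{"g":67,"olo":3},"teg":{"f":13,"h":48,"v":63,"w":69},"yqx":76},"z":[{"g":12,"ya":4},[69,34,78,17,34],[60,62,54],{"gm":68,"s":68},{"get":30,"w":78,"y":34}]}
After op 4 (add /z/1/1 58): {"ak":{"sz":[30,90,91,91],"vyr":[7,10,64,42,68]},"thf":{"a":{"bd":62,"m":7,"ve":14},"jzd":[53,61,64,65],"no":{"bth":89,"d":61,"vc":10,"yn":63},"p":{"tvu":82,"wmw":35,"xa":66}},"wij":{"cyh":{"g":67,"olo":3},"teg":{"f":13,"h":48,"v":63,"w":69},"yqx":76},"z":[{"g":12,"ya":4},[69,58,34,78,17,34],[60,62,54],{"gm":68,"s":68},{"get":30,"w":78,"y":34}]}
After op 5 (replace /z/3 62): {"ak":{"sz":[30,90,91,91],"vyr":[7,10,64,42,68]},"thf":{"a":{"bd":62,"m":7,"ve":14},"jzd":[53,61,64,65],"no":{"bth":89,"d":61,"vc":10,"yn":63},"p":{"tvu":82,"wmw":35,"xa":66}},"wij":{"cyh":{"g":67,"olo":3},"teg":{"f":13,"h":48,"v":63,"w":69},"yqx":76},"z":[{"g":12,"ya":4},[69,58,34,78,17,34],[60,62,54],62,{"get":30,"w":78,"y":34}]}
After op 6 (replace /z/2 65): {"ak":{"sz":[30,90,91,91],"vyr":[7,10,64,42,68]},"thf":{"a":{"bd":62,"m":7,"ve":14},"jzd":[53,61,64,65],"no":{"bth":89,"d":61,"vc":10,"yn":63},"p":{"tvu":82,"wmw":35,"xa":66}},"wij":{"cyh":{"g":67,"olo":3},"teg":{"f":13,"h":48,"v":63,"w":69},"yqx":76},"z":[{"g":12,"ya":4},[69,58,34,78,17,34],65,62,{"get":30,"w":78,"y":34}]}
After op 7 (replace /z/3 33): {"ak":{"sz":[30,90,91,91],"vyr":[7,10,64,42,68]},"thf":{"a":{"bd":62,"m":7,"ve":14},"jzd":[53,61,64,65],"no":{"bth":89,"d":61,"vc":10,"yn":63},"p":{"tvu":82,"wmw":35,"xa":66}},"wij":{"cyh":{"g":67,"olo":3},"teg":{"f":13,"h":48,"v":63,"w":69},"yqx":76},"z":[{"g":12,"ya":4},[69,58,34,78,17,34],65,33,{"get":30,"w":78,"y":34}]}
After op 8 (add /ak/vyr/3 50): {"ak":{"sz":[30,90,91,91],"vyr":[7,10,64,50,42,68]},"thf":{"a":{"bd":62,"m":7,"ve":14},"jzd":[53,61,64,65],"no":{"bth":89,"d":61,"vc":10,"yn":63},"p":{"tvu":82,"wmw":35,"xa":66}},"wij":{"cyh":{"g":67,"olo":3},"teg":{"f":13,"h":48,"v":63,"w":69},"yqx":76},"z":[{"g":12,"ya":4},[69,58,34,78,17,34],65,33,{"get":30,"w":78,"y":34}]}
After op 9 (add /z/0/g 89): {"ak":{"sz":[30,90,91,91],"vyr":[7,10,64,50,42,68]},"thf":{"a":{"bd":62,"m":7,"ve":14},"jzd":[53,61,64,65],"no":{"bth":89,"d":61,"vc":10,"yn":63},"p":{"tvu":82,"wmw":35,"xa":66}},"wij":{"cyh":{"g":67,"olo":3},"teg":{"f":13,"h":48,"v":63,"w":69},"yqx":76},"z":[{"g":89,"ya":4},[69,58,34,78,17,34],65,33,{"get":30,"w":78,"y":34}]}
After op 10 (remove /ak): {"thf":{"a":{"bd":62,"m":7,"ve":14},"jzd":[53,61,64,65],"no":{"bth":89,"d":61,"vc":10,"yn":63},"p":{"tvu":82,"wmw":35,"xa":66}},"wij":{"cyh":{"g":67,"olo":3},"teg":{"f":13,"h":48,"v":63,"w":69},"yqx":76},"z":[{"g":89,"ya":4},[69,58,34,78,17,34],65,33,{"get":30,"w":78,"y":34}]}
After op 11 (remove /thf/p/xa): {"thf":{"a":{"bd":62,"m":7,"ve":14},"jzd":[53,61,64,65],"no":{"bth":89,"d":61,"vc":10,"yn":63},"p":{"tvu":82,"wmw":35}},"wij":{"cyh":{"g":67,"olo":3},"teg":{"f":13,"h":48,"v":63,"w":69},"yqx":76},"z":[{"g":89,"ya":4},[69,58,34,78,17,34],65,33,{"get":30,"w":78,"y":34}]}
After op 12 (add /thf/a/no 97): {"thf":{"a":{"bd":62,"m":7,"no":97,"ve":14},"jzd":[53,61,64,65],"no":{"bth":89,"d":61,"vc":10,"yn":63},"p":{"tvu":82,"wmw":35}},"wij":{"cyh":{"g":67,"olo":3},"teg":{"f":13,"h":48,"v":63,"w":69},"yqx":76},"z":[{"g":89,"ya":4},[69,58,34,78,17,34],65,33,{"get":30,"w":78,"y":34}]}
Size at path /thf/no: 4

Answer: 4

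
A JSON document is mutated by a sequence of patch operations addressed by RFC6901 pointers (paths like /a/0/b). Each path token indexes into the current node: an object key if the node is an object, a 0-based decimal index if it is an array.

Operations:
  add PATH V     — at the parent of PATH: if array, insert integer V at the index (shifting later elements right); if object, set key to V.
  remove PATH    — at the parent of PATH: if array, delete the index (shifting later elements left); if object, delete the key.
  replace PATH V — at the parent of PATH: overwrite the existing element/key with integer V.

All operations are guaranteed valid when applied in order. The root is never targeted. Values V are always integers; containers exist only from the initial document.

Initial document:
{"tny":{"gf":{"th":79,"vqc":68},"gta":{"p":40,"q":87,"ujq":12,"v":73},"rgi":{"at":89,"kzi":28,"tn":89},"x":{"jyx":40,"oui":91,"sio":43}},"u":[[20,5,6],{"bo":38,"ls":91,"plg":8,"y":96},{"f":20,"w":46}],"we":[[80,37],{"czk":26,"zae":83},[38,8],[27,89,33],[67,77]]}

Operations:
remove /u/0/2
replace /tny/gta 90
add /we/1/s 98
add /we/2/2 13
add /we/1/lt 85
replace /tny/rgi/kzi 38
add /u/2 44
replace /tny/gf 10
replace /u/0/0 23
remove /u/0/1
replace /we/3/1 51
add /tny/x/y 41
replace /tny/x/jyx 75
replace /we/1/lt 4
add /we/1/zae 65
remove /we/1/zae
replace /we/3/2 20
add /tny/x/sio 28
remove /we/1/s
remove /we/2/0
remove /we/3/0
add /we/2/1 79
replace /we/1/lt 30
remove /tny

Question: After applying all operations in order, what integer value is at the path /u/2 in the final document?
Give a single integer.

After op 1 (remove /u/0/2): {"tny":{"gf":{"th":79,"vqc":68},"gta":{"p":40,"q":87,"ujq":12,"v":73},"rgi":{"at":89,"kzi":28,"tn":89},"x":{"jyx":40,"oui":91,"sio":43}},"u":[[20,5],{"bo":38,"ls":91,"plg":8,"y":96},{"f":20,"w":46}],"we":[[80,37],{"czk":26,"zae":83},[38,8],[27,89,33],[67,77]]}
After op 2 (replace /tny/gta 90): {"tny":{"gf":{"th":79,"vqc":68},"gta":90,"rgi":{"at":89,"kzi":28,"tn":89},"x":{"jyx":40,"oui":91,"sio":43}},"u":[[20,5],{"bo":38,"ls":91,"plg":8,"y":96},{"f":20,"w":46}],"we":[[80,37],{"czk":26,"zae":83},[38,8],[27,89,33],[67,77]]}
After op 3 (add /we/1/s 98): {"tny":{"gf":{"th":79,"vqc":68},"gta":90,"rgi":{"at":89,"kzi":28,"tn":89},"x":{"jyx":40,"oui":91,"sio":43}},"u":[[20,5],{"bo":38,"ls":91,"plg":8,"y":96},{"f":20,"w":46}],"we":[[80,37],{"czk":26,"s":98,"zae":83},[38,8],[27,89,33],[67,77]]}
After op 4 (add /we/2/2 13): {"tny":{"gf":{"th":79,"vqc":68},"gta":90,"rgi":{"at":89,"kzi":28,"tn":89},"x":{"jyx":40,"oui":91,"sio":43}},"u":[[20,5],{"bo":38,"ls":91,"plg":8,"y":96},{"f":20,"w":46}],"we":[[80,37],{"czk":26,"s":98,"zae":83},[38,8,13],[27,89,33],[67,77]]}
After op 5 (add /we/1/lt 85): {"tny":{"gf":{"th":79,"vqc":68},"gta":90,"rgi":{"at":89,"kzi":28,"tn":89},"x":{"jyx":40,"oui":91,"sio":43}},"u":[[20,5],{"bo":38,"ls":91,"plg":8,"y":96},{"f":20,"w":46}],"we":[[80,37],{"czk":26,"lt":85,"s":98,"zae":83},[38,8,13],[27,89,33],[67,77]]}
After op 6 (replace /tny/rgi/kzi 38): {"tny":{"gf":{"th":79,"vqc":68},"gta":90,"rgi":{"at":89,"kzi":38,"tn":89},"x":{"jyx":40,"oui":91,"sio":43}},"u":[[20,5],{"bo":38,"ls":91,"plg":8,"y":96},{"f":20,"w":46}],"we":[[80,37],{"czk":26,"lt":85,"s":98,"zae":83},[38,8,13],[27,89,33],[67,77]]}
After op 7 (add /u/2 44): {"tny":{"gf":{"th":79,"vqc":68},"gta":90,"rgi":{"at":89,"kzi":38,"tn":89},"x":{"jyx":40,"oui":91,"sio":43}},"u":[[20,5],{"bo":38,"ls":91,"plg":8,"y":96},44,{"f":20,"w":46}],"we":[[80,37],{"czk":26,"lt":85,"s":98,"zae":83},[38,8,13],[27,89,33],[67,77]]}
After op 8 (replace /tny/gf 10): {"tny":{"gf":10,"gta":90,"rgi":{"at":89,"kzi":38,"tn":89},"x":{"jyx":40,"oui":91,"sio":43}},"u":[[20,5],{"bo":38,"ls":91,"plg":8,"y":96},44,{"f":20,"w":46}],"we":[[80,37],{"czk":26,"lt":85,"s":98,"zae":83},[38,8,13],[27,89,33],[67,77]]}
After op 9 (replace /u/0/0 23): {"tny":{"gf":10,"gta":90,"rgi":{"at":89,"kzi":38,"tn":89},"x":{"jyx":40,"oui":91,"sio":43}},"u":[[23,5],{"bo":38,"ls":91,"plg":8,"y":96},44,{"f":20,"w":46}],"we":[[80,37],{"czk":26,"lt":85,"s":98,"zae":83},[38,8,13],[27,89,33],[67,77]]}
After op 10 (remove /u/0/1): {"tny":{"gf":10,"gta":90,"rgi":{"at":89,"kzi":38,"tn":89},"x":{"jyx":40,"oui":91,"sio":43}},"u":[[23],{"bo":38,"ls":91,"plg":8,"y":96},44,{"f":20,"w":46}],"we":[[80,37],{"czk":26,"lt":85,"s":98,"zae":83},[38,8,13],[27,89,33],[67,77]]}
After op 11 (replace /we/3/1 51): {"tny":{"gf":10,"gta":90,"rgi":{"at":89,"kzi":38,"tn":89},"x":{"jyx":40,"oui":91,"sio":43}},"u":[[23],{"bo":38,"ls":91,"plg":8,"y":96},44,{"f":20,"w":46}],"we":[[80,37],{"czk":26,"lt":85,"s":98,"zae":83},[38,8,13],[27,51,33],[67,77]]}
After op 12 (add /tny/x/y 41): {"tny":{"gf":10,"gta":90,"rgi":{"at":89,"kzi":38,"tn":89},"x":{"jyx":40,"oui":91,"sio":43,"y":41}},"u":[[23],{"bo":38,"ls":91,"plg":8,"y":96},44,{"f":20,"w":46}],"we":[[80,37],{"czk":26,"lt":85,"s":98,"zae":83},[38,8,13],[27,51,33],[67,77]]}
After op 13 (replace /tny/x/jyx 75): {"tny":{"gf":10,"gta":90,"rgi":{"at":89,"kzi":38,"tn":89},"x":{"jyx":75,"oui":91,"sio":43,"y":41}},"u":[[23],{"bo":38,"ls":91,"plg":8,"y":96},44,{"f":20,"w":46}],"we":[[80,37],{"czk":26,"lt":85,"s":98,"zae":83},[38,8,13],[27,51,33],[67,77]]}
After op 14 (replace /we/1/lt 4): {"tny":{"gf":10,"gta":90,"rgi":{"at":89,"kzi":38,"tn":89},"x":{"jyx":75,"oui":91,"sio":43,"y":41}},"u":[[23],{"bo":38,"ls":91,"plg":8,"y":96},44,{"f":20,"w":46}],"we":[[80,37],{"czk":26,"lt":4,"s":98,"zae":83},[38,8,13],[27,51,33],[67,77]]}
After op 15 (add /we/1/zae 65): {"tny":{"gf":10,"gta":90,"rgi":{"at":89,"kzi":38,"tn":89},"x":{"jyx":75,"oui":91,"sio":43,"y":41}},"u":[[23],{"bo":38,"ls":91,"plg":8,"y":96},44,{"f":20,"w":46}],"we":[[80,37],{"czk":26,"lt":4,"s":98,"zae":65},[38,8,13],[27,51,33],[67,77]]}
After op 16 (remove /we/1/zae): {"tny":{"gf":10,"gta":90,"rgi":{"at":89,"kzi":38,"tn":89},"x":{"jyx":75,"oui":91,"sio":43,"y":41}},"u":[[23],{"bo":38,"ls":91,"plg":8,"y":96},44,{"f":20,"w":46}],"we":[[80,37],{"czk":26,"lt":4,"s":98},[38,8,13],[27,51,33],[67,77]]}
After op 17 (replace /we/3/2 20): {"tny":{"gf":10,"gta":90,"rgi":{"at":89,"kzi":38,"tn":89},"x":{"jyx":75,"oui":91,"sio":43,"y":41}},"u":[[23],{"bo":38,"ls":91,"plg":8,"y":96},44,{"f":20,"w":46}],"we":[[80,37],{"czk":26,"lt":4,"s":98},[38,8,13],[27,51,20],[67,77]]}
After op 18 (add /tny/x/sio 28): {"tny":{"gf":10,"gta":90,"rgi":{"at":89,"kzi":38,"tn":89},"x":{"jyx":75,"oui":91,"sio":28,"y":41}},"u":[[23],{"bo":38,"ls":91,"plg":8,"y":96},44,{"f":20,"w":46}],"we":[[80,37],{"czk":26,"lt":4,"s":98},[38,8,13],[27,51,20],[67,77]]}
After op 19 (remove /we/1/s): {"tny":{"gf":10,"gta":90,"rgi":{"at":89,"kzi":38,"tn":89},"x":{"jyx":75,"oui":91,"sio":28,"y":41}},"u":[[23],{"bo":38,"ls":91,"plg":8,"y":96},44,{"f":20,"w":46}],"we":[[80,37],{"czk":26,"lt":4},[38,8,13],[27,51,20],[67,77]]}
After op 20 (remove /we/2/0): {"tny":{"gf":10,"gta":90,"rgi":{"at":89,"kzi":38,"tn":89},"x":{"jyx":75,"oui":91,"sio":28,"y":41}},"u":[[23],{"bo":38,"ls":91,"plg":8,"y":96},44,{"f":20,"w":46}],"we":[[80,37],{"czk":26,"lt":4},[8,13],[27,51,20],[67,77]]}
After op 21 (remove /we/3/0): {"tny":{"gf":10,"gta":90,"rgi":{"at":89,"kzi":38,"tn":89},"x":{"jyx":75,"oui":91,"sio":28,"y":41}},"u":[[23],{"bo":38,"ls":91,"plg":8,"y":96},44,{"f":20,"w":46}],"we":[[80,37],{"czk":26,"lt":4},[8,13],[51,20],[67,77]]}
After op 22 (add /we/2/1 79): {"tny":{"gf":10,"gta":90,"rgi":{"at":89,"kzi":38,"tn":89},"x":{"jyx":75,"oui":91,"sio":28,"y":41}},"u":[[23],{"bo":38,"ls":91,"plg":8,"y":96},44,{"f":20,"w":46}],"we":[[80,37],{"czk":26,"lt":4},[8,79,13],[51,20],[67,77]]}
After op 23 (replace /we/1/lt 30): {"tny":{"gf":10,"gta":90,"rgi":{"at":89,"kzi":38,"tn":89},"x":{"jyx":75,"oui":91,"sio":28,"y":41}},"u":[[23],{"bo":38,"ls":91,"plg":8,"y":96},44,{"f":20,"w":46}],"we":[[80,37],{"czk":26,"lt":30},[8,79,13],[51,20],[67,77]]}
After op 24 (remove /tny): {"u":[[23],{"bo":38,"ls":91,"plg":8,"y":96},44,{"f":20,"w":46}],"we":[[80,37],{"czk":26,"lt":30},[8,79,13],[51,20],[67,77]]}
Value at /u/2: 44

Answer: 44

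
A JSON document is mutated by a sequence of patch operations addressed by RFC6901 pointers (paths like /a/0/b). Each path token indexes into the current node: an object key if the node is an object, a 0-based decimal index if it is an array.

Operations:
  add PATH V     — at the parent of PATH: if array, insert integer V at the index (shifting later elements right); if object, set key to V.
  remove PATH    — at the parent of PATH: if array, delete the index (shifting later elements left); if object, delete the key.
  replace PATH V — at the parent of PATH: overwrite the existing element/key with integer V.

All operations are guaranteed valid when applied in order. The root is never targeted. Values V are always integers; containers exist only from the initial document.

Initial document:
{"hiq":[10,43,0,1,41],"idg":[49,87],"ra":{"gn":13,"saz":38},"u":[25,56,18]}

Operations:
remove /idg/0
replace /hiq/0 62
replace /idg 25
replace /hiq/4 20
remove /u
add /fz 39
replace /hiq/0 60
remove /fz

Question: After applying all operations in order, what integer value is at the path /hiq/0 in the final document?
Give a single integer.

After op 1 (remove /idg/0): {"hiq":[10,43,0,1,41],"idg":[87],"ra":{"gn":13,"saz":38},"u":[25,56,18]}
After op 2 (replace /hiq/0 62): {"hiq":[62,43,0,1,41],"idg":[87],"ra":{"gn":13,"saz":38},"u":[25,56,18]}
After op 3 (replace /idg 25): {"hiq":[62,43,0,1,41],"idg":25,"ra":{"gn":13,"saz":38},"u":[25,56,18]}
After op 4 (replace /hiq/4 20): {"hiq":[62,43,0,1,20],"idg":25,"ra":{"gn":13,"saz":38},"u":[25,56,18]}
After op 5 (remove /u): {"hiq":[62,43,0,1,20],"idg":25,"ra":{"gn":13,"saz":38}}
After op 6 (add /fz 39): {"fz":39,"hiq":[62,43,0,1,20],"idg":25,"ra":{"gn":13,"saz":38}}
After op 7 (replace /hiq/0 60): {"fz":39,"hiq":[60,43,0,1,20],"idg":25,"ra":{"gn":13,"saz":38}}
After op 8 (remove /fz): {"hiq":[60,43,0,1,20],"idg":25,"ra":{"gn":13,"saz":38}}
Value at /hiq/0: 60

Answer: 60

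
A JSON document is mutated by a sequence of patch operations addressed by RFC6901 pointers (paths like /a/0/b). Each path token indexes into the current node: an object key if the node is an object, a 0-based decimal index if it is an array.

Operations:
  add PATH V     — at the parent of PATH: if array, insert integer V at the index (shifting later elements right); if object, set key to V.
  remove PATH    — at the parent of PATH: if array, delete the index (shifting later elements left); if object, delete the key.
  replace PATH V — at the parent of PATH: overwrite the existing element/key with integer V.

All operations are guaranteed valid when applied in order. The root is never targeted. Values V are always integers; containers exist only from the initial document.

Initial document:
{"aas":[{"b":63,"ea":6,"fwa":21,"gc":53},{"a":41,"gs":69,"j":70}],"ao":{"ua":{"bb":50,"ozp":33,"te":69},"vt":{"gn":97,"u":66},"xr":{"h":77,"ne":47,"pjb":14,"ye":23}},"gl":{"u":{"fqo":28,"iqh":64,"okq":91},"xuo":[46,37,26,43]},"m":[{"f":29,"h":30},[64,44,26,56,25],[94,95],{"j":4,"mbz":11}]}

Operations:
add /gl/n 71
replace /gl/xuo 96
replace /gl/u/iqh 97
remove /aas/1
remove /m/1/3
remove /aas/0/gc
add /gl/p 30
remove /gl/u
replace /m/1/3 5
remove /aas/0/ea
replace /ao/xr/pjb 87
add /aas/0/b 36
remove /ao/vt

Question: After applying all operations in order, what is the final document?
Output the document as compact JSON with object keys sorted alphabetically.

After op 1 (add /gl/n 71): {"aas":[{"b":63,"ea":6,"fwa":21,"gc":53},{"a":41,"gs":69,"j":70}],"ao":{"ua":{"bb":50,"ozp":33,"te":69},"vt":{"gn":97,"u":66},"xr":{"h":77,"ne":47,"pjb":14,"ye":23}},"gl":{"n":71,"u":{"fqo":28,"iqh":64,"okq":91},"xuo":[46,37,26,43]},"m":[{"f":29,"h":30},[64,44,26,56,25],[94,95],{"j":4,"mbz":11}]}
After op 2 (replace /gl/xuo 96): {"aas":[{"b":63,"ea":6,"fwa":21,"gc":53},{"a":41,"gs":69,"j":70}],"ao":{"ua":{"bb":50,"ozp":33,"te":69},"vt":{"gn":97,"u":66},"xr":{"h":77,"ne":47,"pjb":14,"ye":23}},"gl":{"n":71,"u":{"fqo":28,"iqh":64,"okq":91},"xuo":96},"m":[{"f":29,"h":30},[64,44,26,56,25],[94,95],{"j":4,"mbz":11}]}
After op 3 (replace /gl/u/iqh 97): {"aas":[{"b":63,"ea":6,"fwa":21,"gc":53},{"a":41,"gs":69,"j":70}],"ao":{"ua":{"bb":50,"ozp":33,"te":69},"vt":{"gn":97,"u":66},"xr":{"h":77,"ne":47,"pjb":14,"ye":23}},"gl":{"n":71,"u":{"fqo":28,"iqh":97,"okq":91},"xuo":96},"m":[{"f":29,"h":30},[64,44,26,56,25],[94,95],{"j":4,"mbz":11}]}
After op 4 (remove /aas/1): {"aas":[{"b":63,"ea":6,"fwa":21,"gc":53}],"ao":{"ua":{"bb":50,"ozp":33,"te":69},"vt":{"gn":97,"u":66},"xr":{"h":77,"ne":47,"pjb":14,"ye":23}},"gl":{"n":71,"u":{"fqo":28,"iqh":97,"okq":91},"xuo":96},"m":[{"f":29,"h":30},[64,44,26,56,25],[94,95],{"j":4,"mbz":11}]}
After op 5 (remove /m/1/3): {"aas":[{"b":63,"ea":6,"fwa":21,"gc":53}],"ao":{"ua":{"bb":50,"ozp":33,"te":69},"vt":{"gn":97,"u":66},"xr":{"h":77,"ne":47,"pjb":14,"ye":23}},"gl":{"n":71,"u":{"fqo":28,"iqh":97,"okq":91},"xuo":96},"m":[{"f":29,"h":30},[64,44,26,25],[94,95],{"j":4,"mbz":11}]}
After op 6 (remove /aas/0/gc): {"aas":[{"b":63,"ea":6,"fwa":21}],"ao":{"ua":{"bb":50,"ozp":33,"te":69},"vt":{"gn":97,"u":66},"xr":{"h":77,"ne":47,"pjb":14,"ye":23}},"gl":{"n":71,"u":{"fqo":28,"iqh":97,"okq":91},"xuo":96},"m":[{"f":29,"h":30},[64,44,26,25],[94,95],{"j":4,"mbz":11}]}
After op 7 (add /gl/p 30): {"aas":[{"b":63,"ea":6,"fwa":21}],"ao":{"ua":{"bb":50,"ozp":33,"te":69},"vt":{"gn":97,"u":66},"xr":{"h":77,"ne":47,"pjb":14,"ye":23}},"gl":{"n":71,"p":30,"u":{"fqo":28,"iqh":97,"okq":91},"xuo":96},"m":[{"f":29,"h":30},[64,44,26,25],[94,95],{"j":4,"mbz":11}]}
After op 8 (remove /gl/u): {"aas":[{"b":63,"ea":6,"fwa":21}],"ao":{"ua":{"bb":50,"ozp":33,"te":69},"vt":{"gn":97,"u":66},"xr":{"h":77,"ne":47,"pjb":14,"ye":23}},"gl":{"n":71,"p":30,"xuo":96},"m":[{"f":29,"h":30},[64,44,26,25],[94,95],{"j":4,"mbz":11}]}
After op 9 (replace /m/1/3 5): {"aas":[{"b":63,"ea":6,"fwa":21}],"ao":{"ua":{"bb":50,"ozp":33,"te":69},"vt":{"gn":97,"u":66},"xr":{"h":77,"ne":47,"pjb":14,"ye":23}},"gl":{"n":71,"p":30,"xuo":96},"m":[{"f":29,"h":30},[64,44,26,5],[94,95],{"j":4,"mbz":11}]}
After op 10 (remove /aas/0/ea): {"aas":[{"b":63,"fwa":21}],"ao":{"ua":{"bb":50,"ozp":33,"te":69},"vt":{"gn":97,"u":66},"xr":{"h":77,"ne":47,"pjb":14,"ye":23}},"gl":{"n":71,"p":30,"xuo":96},"m":[{"f":29,"h":30},[64,44,26,5],[94,95],{"j":4,"mbz":11}]}
After op 11 (replace /ao/xr/pjb 87): {"aas":[{"b":63,"fwa":21}],"ao":{"ua":{"bb":50,"ozp":33,"te":69},"vt":{"gn":97,"u":66},"xr":{"h":77,"ne":47,"pjb":87,"ye":23}},"gl":{"n":71,"p":30,"xuo":96},"m":[{"f":29,"h":30},[64,44,26,5],[94,95],{"j":4,"mbz":11}]}
After op 12 (add /aas/0/b 36): {"aas":[{"b":36,"fwa":21}],"ao":{"ua":{"bb":50,"ozp":33,"te":69},"vt":{"gn":97,"u":66},"xr":{"h":77,"ne":47,"pjb":87,"ye":23}},"gl":{"n":71,"p":30,"xuo":96},"m":[{"f":29,"h":30},[64,44,26,5],[94,95],{"j":4,"mbz":11}]}
After op 13 (remove /ao/vt): {"aas":[{"b":36,"fwa":21}],"ao":{"ua":{"bb":50,"ozp":33,"te":69},"xr":{"h":77,"ne":47,"pjb":87,"ye":23}},"gl":{"n":71,"p":30,"xuo":96},"m":[{"f":29,"h":30},[64,44,26,5],[94,95],{"j":4,"mbz":11}]}

Answer: {"aas":[{"b":36,"fwa":21}],"ao":{"ua":{"bb":50,"ozp":33,"te":69},"xr":{"h":77,"ne":47,"pjb":87,"ye":23}},"gl":{"n":71,"p":30,"xuo":96},"m":[{"f":29,"h":30},[64,44,26,5],[94,95],{"j":4,"mbz":11}]}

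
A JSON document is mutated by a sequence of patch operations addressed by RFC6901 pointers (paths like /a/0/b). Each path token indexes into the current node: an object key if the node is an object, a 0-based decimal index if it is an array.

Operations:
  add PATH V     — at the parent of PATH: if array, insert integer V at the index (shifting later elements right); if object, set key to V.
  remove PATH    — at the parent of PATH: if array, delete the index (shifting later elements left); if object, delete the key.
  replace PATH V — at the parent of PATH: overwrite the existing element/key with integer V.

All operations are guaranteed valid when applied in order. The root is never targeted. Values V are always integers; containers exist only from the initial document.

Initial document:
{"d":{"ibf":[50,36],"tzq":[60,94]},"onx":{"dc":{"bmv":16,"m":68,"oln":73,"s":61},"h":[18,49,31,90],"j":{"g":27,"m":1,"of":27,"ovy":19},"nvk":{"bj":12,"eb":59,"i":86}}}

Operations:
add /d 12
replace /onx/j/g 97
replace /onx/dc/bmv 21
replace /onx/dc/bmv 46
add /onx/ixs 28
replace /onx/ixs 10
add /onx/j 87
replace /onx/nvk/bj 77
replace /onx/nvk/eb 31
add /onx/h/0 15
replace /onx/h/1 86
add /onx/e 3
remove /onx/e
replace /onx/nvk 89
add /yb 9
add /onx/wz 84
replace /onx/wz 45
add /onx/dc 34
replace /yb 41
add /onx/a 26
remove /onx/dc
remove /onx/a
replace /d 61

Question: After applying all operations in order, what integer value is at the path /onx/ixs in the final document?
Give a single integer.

After op 1 (add /d 12): {"d":12,"onx":{"dc":{"bmv":16,"m":68,"oln":73,"s":61},"h":[18,49,31,90],"j":{"g":27,"m":1,"of":27,"ovy":19},"nvk":{"bj":12,"eb":59,"i":86}}}
After op 2 (replace /onx/j/g 97): {"d":12,"onx":{"dc":{"bmv":16,"m":68,"oln":73,"s":61},"h":[18,49,31,90],"j":{"g":97,"m":1,"of":27,"ovy":19},"nvk":{"bj":12,"eb":59,"i":86}}}
After op 3 (replace /onx/dc/bmv 21): {"d":12,"onx":{"dc":{"bmv":21,"m":68,"oln":73,"s":61},"h":[18,49,31,90],"j":{"g":97,"m":1,"of":27,"ovy":19},"nvk":{"bj":12,"eb":59,"i":86}}}
After op 4 (replace /onx/dc/bmv 46): {"d":12,"onx":{"dc":{"bmv":46,"m":68,"oln":73,"s":61},"h":[18,49,31,90],"j":{"g":97,"m":1,"of":27,"ovy":19},"nvk":{"bj":12,"eb":59,"i":86}}}
After op 5 (add /onx/ixs 28): {"d":12,"onx":{"dc":{"bmv":46,"m":68,"oln":73,"s":61},"h":[18,49,31,90],"ixs":28,"j":{"g":97,"m":1,"of":27,"ovy":19},"nvk":{"bj":12,"eb":59,"i":86}}}
After op 6 (replace /onx/ixs 10): {"d":12,"onx":{"dc":{"bmv":46,"m":68,"oln":73,"s":61},"h":[18,49,31,90],"ixs":10,"j":{"g":97,"m":1,"of":27,"ovy":19},"nvk":{"bj":12,"eb":59,"i":86}}}
After op 7 (add /onx/j 87): {"d":12,"onx":{"dc":{"bmv":46,"m":68,"oln":73,"s":61},"h":[18,49,31,90],"ixs":10,"j":87,"nvk":{"bj":12,"eb":59,"i":86}}}
After op 8 (replace /onx/nvk/bj 77): {"d":12,"onx":{"dc":{"bmv":46,"m":68,"oln":73,"s":61},"h":[18,49,31,90],"ixs":10,"j":87,"nvk":{"bj":77,"eb":59,"i":86}}}
After op 9 (replace /onx/nvk/eb 31): {"d":12,"onx":{"dc":{"bmv":46,"m":68,"oln":73,"s":61},"h":[18,49,31,90],"ixs":10,"j":87,"nvk":{"bj":77,"eb":31,"i":86}}}
After op 10 (add /onx/h/0 15): {"d":12,"onx":{"dc":{"bmv":46,"m":68,"oln":73,"s":61},"h":[15,18,49,31,90],"ixs":10,"j":87,"nvk":{"bj":77,"eb":31,"i":86}}}
After op 11 (replace /onx/h/1 86): {"d":12,"onx":{"dc":{"bmv":46,"m":68,"oln":73,"s":61},"h":[15,86,49,31,90],"ixs":10,"j":87,"nvk":{"bj":77,"eb":31,"i":86}}}
After op 12 (add /onx/e 3): {"d":12,"onx":{"dc":{"bmv":46,"m":68,"oln":73,"s":61},"e":3,"h":[15,86,49,31,90],"ixs":10,"j":87,"nvk":{"bj":77,"eb":31,"i":86}}}
After op 13 (remove /onx/e): {"d":12,"onx":{"dc":{"bmv":46,"m":68,"oln":73,"s":61},"h":[15,86,49,31,90],"ixs":10,"j":87,"nvk":{"bj":77,"eb":31,"i":86}}}
After op 14 (replace /onx/nvk 89): {"d":12,"onx":{"dc":{"bmv":46,"m":68,"oln":73,"s":61},"h":[15,86,49,31,90],"ixs":10,"j":87,"nvk":89}}
After op 15 (add /yb 9): {"d":12,"onx":{"dc":{"bmv":46,"m":68,"oln":73,"s":61},"h":[15,86,49,31,90],"ixs":10,"j":87,"nvk":89},"yb":9}
After op 16 (add /onx/wz 84): {"d":12,"onx":{"dc":{"bmv":46,"m":68,"oln":73,"s":61},"h":[15,86,49,31,90],"ixs":10,"j":87,"nvk":89,"wz":84},"yb":9}
After op 17 (replace /onx/wz 45): {"d":12,"onx":{"dc":{"bmv":46,"m":68,"oln":73,"s":61},"h":[15,86,49,31,90],"ixs":10,"j":87,"nvk":89,"wz":45},"yb":9}
After op 18 (add /onx/dc 34): {"d":12,"onx":{"dc":34,"h":[15,86,49,31,90],"ixs":10,"j":87,"nvk":89,"wz":45},"yb":9}
After op 19 (replace /yb 41): {"d":12,"onx":{"dc":34,"h":[15,86,49,31,90],"ixs":10,"j":87,"nvk":89,"wz":45},"yb":41}
After op 20 (add /onx/a 26): {"d":12,"onx":{"a":26,"dc":34,"h":[15,86,49,31,90],"ixs":10,"j":87,"nvk":89,"wz":45},"yb":41}
After op 21 (remove /onx/dc): {"d":12,"onx":{"a":26,"h":[15,86,49,31,90],"ixs":10,"j":87,"nvk":89,"wz":45},"yb":41}
After op 22 (remove /onx/a): {"d":12,"onx":{"h":[15,86,49,31,90],"ixs":10,"j":87,"nvk":89,"wz":45},"yb":41}
After op 23 (replace /d 61): {"d":61,"onx":{"h":[15,86,49,31,90],"ixs":10,"j":87,"nvk":89,"wz":45},"yb":41}
Value at /onx/ixs: 10

Answer: 10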